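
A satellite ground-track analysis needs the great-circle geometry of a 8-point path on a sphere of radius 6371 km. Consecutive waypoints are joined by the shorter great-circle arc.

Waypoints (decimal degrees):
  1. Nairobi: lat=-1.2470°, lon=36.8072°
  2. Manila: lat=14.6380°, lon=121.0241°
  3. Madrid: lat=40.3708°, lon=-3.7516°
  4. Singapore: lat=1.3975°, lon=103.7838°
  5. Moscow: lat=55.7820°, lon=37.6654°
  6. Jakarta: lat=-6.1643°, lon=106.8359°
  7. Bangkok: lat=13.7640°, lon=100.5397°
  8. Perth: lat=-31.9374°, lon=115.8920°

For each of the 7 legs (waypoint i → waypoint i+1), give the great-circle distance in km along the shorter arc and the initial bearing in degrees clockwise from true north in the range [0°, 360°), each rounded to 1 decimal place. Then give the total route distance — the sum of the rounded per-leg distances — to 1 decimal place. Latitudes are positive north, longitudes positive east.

Leg 1: φ1=-0.0217643, φ2=0.2554813, Δφ=0.2772456, Δλ=1.4698622 rad; a=sin²(Δφ/2)+cosφ1·cosφ2·sin²(Δλ/2)=0.4540152324; c=2·atan2(√a, √(1-a))=1.478696643; dist=6371·c=9420.776 ≈ 9420.8 km; running total=9420.8 km
Leg 1 bearing: y=sinΔλ·cosφ2=0.96261745, x=cosφ1·sinφ2-sinφ1·cosφ2·cosΔλ=0.25477294; θ=atan2(y, x)=75.1756° ≈ 75.2°
Leg 2: φ1=0.2554813, φ2=0.7046034, Δφ=0.4491221, Δλ=-2.1777468 rad; a=sin²(Δφ/2)+cosφ1·cosφ2·sin²(Δλ/2)=0.6283749126; c=2·atan2(√a, √(1-a))=1.830454113; dist=6371·c=11661.823 ≈ 11661.8 km; running total=21082.6 km
Leg 2 bearing: y=sinΔλ·cosφ2=-0.62579208, x=cosφ1·sinφ2-sinφ1·cosφ2·cosΔλ=0.73652142; θ=atan2(y, x)=-40.3532° <0 so +360° → 319.6468° ≈ 319.6°
Leg 3: φ1=0.7046034, φ2=0.0243910, Δφ=-0.6802124, Δλ=1.8768468 rad; a=sin²(Δφ/2)+cosφ1·cosφ2·sin²(Δλ/2)=0.6068408242; c=2·atan2(√a, √(1-a))=1.786138436; dist=6371·c=11379.488 ≈ 11379.5 km; running total=32462.1 km
Leg 3 bearing: y=sinΔλ·cosφ2=0.95324736, x=cosφ1·sinφ2-sinφ1·cosφ2·cosΔλ=0.21368115; θ=atan2(y, x)=77.3654° ≈ 77.4°
Leg 4: φ1=0.0243910, φ2=0.9735796, Δφ=0.9491886, Δλ=-1.1539838 rad; a=sin²(Δφ/2)+cosφ1·cosφ2·sin²(Δλ/2)=0.3761186151; c=2·atan2(√a, √(1-a))=1.320425986; dist=6371·c=8412.434 ≈ 8412.4 km; running total=40874.5 km
Leg 4 bearing: y=sinΔλ·cosφ2=-0.51419762, x=cosφ1·sinφ2-sinφ1·cosφ2·cosΔλ=0.82110561; θ=atan2(y, x)=-32.0559° <0 so +360° → 327.9441° ≈ 327.9°
Leg 5: φ1=0.9735796, φ2=-0.1075873, Δφ=-1.0811669, Δλ=1.2072530 rad; a=sin²(Δφ/2)+cosφ1·cosφ2·sin²(Δλ/2)=0.4449932067; c=2·atan2(√a, √(1-a))=1.460559607; dist=6371·c=9305.225 ≈ 9305.2 km; running total=50179.7 km
Leg 5 bearing: y=sinΔλ·cosφ2=0.92923867, x=cosφ1·sinφ2-sinφ1·cosφ2·cosΔλ=-0.35272156; θ=atan2(y, x)=110.7858° ≈ 110.8°
Leg 6: φ1=-0.1075873, φ2=0.2402271, Δφ=0.3478144, Δλ=-0.1098894 rad; a=sin²(Δφ/2)+cosφ1·cosφ2·sin²(Δλ/2)=0.0328523986; c=2·atan2(√a, √(1-a))=0.364519401; dist=6371·c=2322.353 ≈ 2322.4 km; running total=52502.1 km
Leg 6 bearing: y=sinΔλ·cosφ2=-0.10651915, x=cosφ1·sinφ2-sinφ1·cosφ2·cosΔλ=0.34021485; θ=atan2(y, x)=-17.3850° <0 so +360° → 342.6150° ≈ 342.6°
Leg 7: φ1=0.2402271, φ2=-0.5574128, Δφ=-0.7976399, Δλ=0.2679482 rad; a=sin²(Δφ/2)+cosφ1·cosφ2·sin²(Δλ/2)=0.1655074389; c=2·atan2(√a, √(1-a))=0.837953792; dist=6371·c=5338.604 ≈ 5338.6 km; running total=57840.7 km
Leg 7 bearing: y=sinΔλ·cosφ2=0.22467676, x=cosφ1·sinφ2-sinφ1·cosφ2·cosΔλ=-0.70850495; θ=atan2(y, x)=162.4055° ≈ 162.4°

Leg 1: dist=9420.8 km, bearing=75.2°
Leg 2: dist=11661.8 km, bearing=319.6°
Leg 3: dist=11379.5 km, bearing=77.4°
Leg 4: dist=8412.4 km, bearing=327.9°
Leg 5: dist=9305.2 km, bearing=110.8°
Leg 6: dist=2322.4 km, bearing=342.6°
Leg 7: dist=5338.6 km, bearing=162.4°
Total: 57840.7 km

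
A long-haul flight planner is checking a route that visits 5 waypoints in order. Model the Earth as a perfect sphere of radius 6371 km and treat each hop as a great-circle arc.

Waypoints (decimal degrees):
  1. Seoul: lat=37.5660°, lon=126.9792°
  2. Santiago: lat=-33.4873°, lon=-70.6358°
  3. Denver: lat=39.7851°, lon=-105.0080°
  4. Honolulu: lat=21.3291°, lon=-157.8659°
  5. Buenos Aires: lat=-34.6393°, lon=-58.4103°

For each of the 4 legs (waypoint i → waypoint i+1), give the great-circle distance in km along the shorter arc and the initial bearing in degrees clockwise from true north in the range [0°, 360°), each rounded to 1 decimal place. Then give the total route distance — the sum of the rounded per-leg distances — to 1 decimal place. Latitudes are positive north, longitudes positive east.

Leg 1: φ1=0.6556504, φ2=-0.5844636, Δφ=-1.2401140, Δλ=-3.4490324 rad; a=sin²(Δφ/2)+cosφ1·cosφ2·sin²(Δλ/2)=0.9832351637; c=2·atan2(√a, √(1-a))=2.881905383; dist=6371·c=18360.619 ≈ 18360.6 km; running total=18360.6 km
Leg 1 bearing: y=sinΔλ·cosφ2=0.25238706, x=cosφ1·sinφ2-sinφ1·cosφ2·cosΔλ=0.04728505; θ=atan2(y, x)=79.3886° ≈ 79.4°
Leg 2: φ1=-0.5844636, φ2=0.6943810, Δφ=1.2788446, Δλ=-0.5999081 rad; a=sin²(Δφ/2)+cosφ1·cosφ2·sin²(Δλ/2)=0.4120430625; c=2·atan2(√a, √(1-a))=1.393962283; dist=6371·c=8880.934 ≈ 8880.9 km; running total=27241.5 km
Leg 2 bearing: y=sinΔλ·cosφ2=-0.43384117, x=cosφ1·sinφ2-sinφ1·cosφ2·cosΔλ=0.88364933; θ=atan2(y, x)=-26.1494° <0 so +360° → 333.8506° ≈ 333.9°
Leg 3: φ1=0.6943810, φ2=0.3722630, Δφ=-0.3221180, Δλ=-0.9225444 rad; a=sin²(Δφ/2)+cosφ1·cosφ2·sin²(Δλ/2)=0.1675218612; c=2·atan2(√a, √(1-a))=0.843361050; dist=6371·c=5373.053 ≈ 5373.1 km; running total=32614.6 km
Leg 3 bearing: y=sinΔλ·cosφ2=-0.74254164, x=cosφ1·sinφ2-sinφ1·cosφ2·cosΔλ=-0.08040564; θ=atan2(y, x)=-96.1802° <0 so +360° → 263.8198° ≈ 263.8°
Leg 4: φ1=0.3722630, φ2=-0.6045698, Δφ=-0.9768329, Δλ=1.7358277 rad; a=sin²(Δφ/2)+cosφ1·cosφ2·sin²(Δλ/2)=0.6663248124; c=2·atan2(√a, √(1-a))=1.909908147; dist=6371·c=12168.025 ≈ 12168.0 km; running total=44782.6 km
Leg 4 bearing: y=sinΔλ·cosφ2=0.81156819, x=cosφ1·sinφ2-sinφ1·cosφ2·cosΔλ=-0.48031375; θ=atan2(y, x)=120.6185° ≈ 120.6°

Leg 1: dist=18360.6 km, bearing=79.4°
Leg 2: dist=8880.9 km, bearing=333.9°
Leg 3: dist=5373.1 km, bearing=263.8°
Leg 4: dist=12168.0 km, bearing=120.6°
Total: 44782.6 km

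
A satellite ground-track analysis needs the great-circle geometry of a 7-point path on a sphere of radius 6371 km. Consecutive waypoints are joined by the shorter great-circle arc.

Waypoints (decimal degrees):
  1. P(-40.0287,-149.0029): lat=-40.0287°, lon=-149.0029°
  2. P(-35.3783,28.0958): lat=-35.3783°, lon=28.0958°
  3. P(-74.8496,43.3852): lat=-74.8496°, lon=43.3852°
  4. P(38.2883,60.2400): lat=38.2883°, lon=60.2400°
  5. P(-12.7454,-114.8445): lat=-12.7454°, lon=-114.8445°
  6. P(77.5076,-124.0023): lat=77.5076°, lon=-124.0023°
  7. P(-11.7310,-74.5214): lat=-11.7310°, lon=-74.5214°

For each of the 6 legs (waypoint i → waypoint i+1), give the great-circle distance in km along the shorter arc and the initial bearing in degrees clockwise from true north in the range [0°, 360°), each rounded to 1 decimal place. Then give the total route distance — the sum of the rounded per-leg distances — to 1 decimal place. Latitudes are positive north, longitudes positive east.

Leg 1: φ1=-0.6986326, φ2=-0.6174678, Δφ=0.0811648, Δλ=3.0909554 rad; a=sin²(Δφ/2)+cosφ1·cosφ2·sin²(Δλ/2)=0.6255754342; c=2·atan2(√a, √(1-a))=1.824665376; dist=6371·c=11624.943 ≈ 11624.9 km; running total=11624.9 km
Leg 1 bearing: y=sinΔλ·cosφ2=0.04126928, x=cosφ1·sinφ2-sinφ1·cosφ2·cosΔλ=-0.96706778; θ=atan2(y, x)=177.5564° ≈ 177.6°
Leg 2: φ1=-0.6174678, φ2=-1.3063720, Δφ=-0.6889041, Δλ=0.2668504 rad; a=sin²(Δφ/2)+cosφ1·cosφ2·sin²(Δλ/2)=0.1177995486; c=2·atan2(√a, √(1-a))=0.700684714; dist=6371·c=4464.062 ≈ 4464.1 km; running total=16089.0 km
Leg 2 bearing: y=sinΔλ·cosφ2=0.06891755, x=cosφ1·sinφ2-sinφ1·cosφ2·cosΔλ=-0.64104729; θ=atan2(y, x)=173.8638° ≈ 173.9°
Leg 3: φ1=-1.3063720, φ2=0.6682569, Δφ=1.9746289, Δλ=0.2941718 rad; a=sin²(Δφ/2)+cosφ1·cosφ2·sin²(Δλ/2)=0.7008788170; c=2·atan2(√a, √(1-a))=1.984231713; dist=6371·c=12641.540 ≈ 12641.5 km; running total=28730.5 km
Leg 3 bearing: y=sinΔλ·cosφ2=0.22758047, x=cosφ1·sinφ2-sinφ1·cosφ2·cosΔλ=0.88701631; θ=atan2(y, x)=14.3899° ≈ 14.4°
Leg 4: φ1=0.6682569, φ2=-0.2224492, Δφ=-0.8907061, Δλ=-3.0558010 rad; a=sin²(Δφ/2)+cosφ1·cosφ2·sin²(Δλ/2)=0.9497235319; c=2·atan2(√a, √(1-a))=2.689298976; dist=6371·c=17133.524 ≈ 17133.5 km; running total=45864.0 km
Leg 4 bearing: y=sinΔλ·cosφ2=-0.08357515, x=cosφ1·sinφ2-sinφ1·cosφ2·cosΔλ=0.42896407; θ=atan2(y, x)=-11.0248° <0 so +360° → 348.9752° ≈ 349.0°
Leg 5: φ1=-0.2224492, φ2=1.3527628, Δφ=1.5752120, Δλ=-0.1598338 rad; a=sin²(Δφ/2)+cosφ1·cosφ2·sin²(Δλ/2)=0.5035524373; c=2·atan2(√a, √(1-a))=1.577901261; dist=6371·c=10052.809 ≈ 10052.8 km; running total=55916.8 km
Leg 5 bearing: y=sinΔλ·cosφ2=-0.03442664, x=cosφ1·sinφ2-sinφ1·cosφ2·cosΔλ=0.99938197; θ=atan2(y, x)=-1.9729° <0 so +360° → 358.0271° ≈ 358.0°
Leg 6: φ1=1.3527628, φ2=-0.2047446, Δφ=-1.5575074, Δλ=0.8636046 rad; a=sin²(Δφ/2)+cosφ1·cosφ2·sin²(Δλ/2)=0.5304509425; c=2·atan2(√a, √(1-a))=1.631735923; dist=6371·c=10395.790 ≈ 10395.8 km; running total=66312.6 km
Leg 6 bearing: y=sinΔλ·cosφ2=0.74431131, x=cosφ1·sinφ2-sinφ1·cosφ2·cosΔλ=-0.66505010; θ=atan2(y, x)=131.7811° ≈ 131.8°

Leg 1: dist=11624.9 km, bearing=177.6°
Leg 2: dist=4464.1 km, bearing=173.9°
Leg 3: dist=12641.5 km, bearing=14.4°
Leg 4: dist=17133.5 km, bearing=349.0°
Leg 5: dist=10052.8 km, bearing=358.0°
Leg 6: dist=10395.8 km, bearing=131.8°
Total: 66312.6 km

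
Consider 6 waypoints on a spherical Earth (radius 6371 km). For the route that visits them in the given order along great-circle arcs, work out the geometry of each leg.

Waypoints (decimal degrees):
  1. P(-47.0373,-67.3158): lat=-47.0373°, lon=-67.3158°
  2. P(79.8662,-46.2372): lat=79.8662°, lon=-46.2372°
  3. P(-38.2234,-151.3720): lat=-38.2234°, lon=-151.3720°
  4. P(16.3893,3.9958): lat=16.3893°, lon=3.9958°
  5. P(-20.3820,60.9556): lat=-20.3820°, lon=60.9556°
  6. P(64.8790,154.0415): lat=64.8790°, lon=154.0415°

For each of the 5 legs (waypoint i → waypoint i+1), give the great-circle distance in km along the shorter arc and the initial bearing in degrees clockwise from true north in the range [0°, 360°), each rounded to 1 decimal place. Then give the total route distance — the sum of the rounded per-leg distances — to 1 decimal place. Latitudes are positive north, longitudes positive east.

Leg 1: φ1=-0.8209558, φ2=1.3939282, Δφ=2.2148839, Δλ=0.3678910 rad; a=sin²(Δφ/2)+cosφ1·cosφ2·sin²(Δλ/2)=0.8042463203; c=2·atan2(√a, √(1-a))=2.224956040; dist=6371·c=14175.195 ≈ 14175.2 km; running total=14175.2 km
Leg 1 bearing: y=sinΔλ·cosφ2=0.06327921, x=cosφ1·sinφ2-sinφ1·cosφ2·cosΔλ=0.79103252; θ=atan2(y, x)=4.5737° ≈ 4.6°
Leg 2: φ1=1.3939282, φ2=-0.6671242, Δφ=-2.0610523, Δλ=-1.8349484 rad; a=sin²(Δφ/2)+cosφ1·cosφ2·sin²(Δλ/2)=0.8225830745; c=2·atan2(√a, √(1-a))=2.272037051; dist=6371·c=14475.148 ≈ 14475.1 km; running total=28650.3 km
Leg 2 bearing: y=sinΔλ·cosφ2=-0.75835498, x=cosφ1·sinφ2-sinφ1·cosφ2·cosΔλ=0.09305037; θ=atan2(y, x)=-83.0048° <0 so +360° → 276.9952° ≈ 277.0°
Leg 3: φ1=-0.6671242, φ2=0.2860472, Δφ=0.9531714, Δλ=2.7116797 rad; a=sin²(Δφ/2)+cosφ1·cosφ2·sin²(Δλ/2)=0.9298405238; c=2·atan2(√a, √(1-a))=2.605441292; dist=6371·c=16599.266 ≈ 16599.3 km; running total=45249.6 km
Leg 3 bearing: y=sinΔλ·cosφ2=0.39985608, x=cosφ1·sinφ2-sinφ1·cosφ2·cosΔλ=-0.31790503; θ=atan2(y, x)=128.4864° ≈ 128.5°
Leg 4: φ1=0.2860472, φ2=-0.3557330, Δφ=-0.6417803, Δλ=0.9941361 rad; a=sin²(Δφ/2)+cosφ1·cosφ2·sin²(Δλ/2)=0.3039733511; c=2·atan2(√a, √(1-a))=1.167933808; dist=6371·c=7440.906 ≈ 7440.9 km; running total=52690.5 km
Leg 4 bearing: y=sinΔλ·cosφ2=0.78580422, x=cosφ1·sinφ2-sinφ1·cosφ2·cosΔλ=-0.47833664; θ=atan2(y, x)=121.3298° ≈ 121.3°
Leg 5: φ1=-0.3557330, φ2=1.1323522, Δφ=1.4880852, Δλ=1.6246554 rad; a=sin²(Δφ/2)+cosφ1·cosφ2·sin²(Δλ/2)=0.6683790584; c=2·atan2(√a, √(1-a))=1.914268111; dist=6371·c=12195.802 ≈ 12195.8 km; running total=64886.3 km
Leg 5 bearing: y=sinΔλ·cosφ2=0.42391571, x=cosφ1·sinφ2-sinφ1·cosφ2·cosΔλ=0.84076717; θ=atan2(y, x)=26.7573° ≈ 26.8°

Leg 1: dist=14175.2 km, bearing=4.6°
Leg 2: dist=14475.1 km, bearing=277.0°
Leg 3: dist=16599.3 km, bearing=128.5°
Leg 4: dist=7440.9 km, bearing=121.3°
Leg 5: dist=12195.8 km, bearing=26.8°
Total: 64886.3 km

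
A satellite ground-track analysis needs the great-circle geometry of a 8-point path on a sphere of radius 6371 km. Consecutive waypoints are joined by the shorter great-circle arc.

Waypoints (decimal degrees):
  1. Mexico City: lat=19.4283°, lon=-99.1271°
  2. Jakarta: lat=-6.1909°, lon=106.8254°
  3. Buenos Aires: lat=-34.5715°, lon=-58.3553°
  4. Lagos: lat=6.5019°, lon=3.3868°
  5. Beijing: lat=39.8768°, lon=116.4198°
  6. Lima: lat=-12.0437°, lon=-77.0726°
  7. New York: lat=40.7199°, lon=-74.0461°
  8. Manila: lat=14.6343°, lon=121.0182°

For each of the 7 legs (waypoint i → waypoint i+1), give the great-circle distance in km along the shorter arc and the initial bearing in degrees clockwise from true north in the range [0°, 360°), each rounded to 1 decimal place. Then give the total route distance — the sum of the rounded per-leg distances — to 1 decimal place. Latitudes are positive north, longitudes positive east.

Leg 1: dist=16846.9 km, bearing=294.2°
Leg 2: dist=15222.9 km, bearing=198.0°
Leg 3: dist=7911.6 km, bearing=67.6°
Leg 4: dist=11458.2 km, bearing=46.5°
Leg 5: dist=16648.4 km, bearing=26.9°
Leg 6: dist=5875.3 km, bearing=2.9°
Leg 7: dist=13666.8 km, bearing=342.6°
Total: 87630.1 km

Leg 1: φ1=0.3390878, φ2=-0.1080516, Δφ=-0.4471394, Δλ=3.5945492 rad; a=sin²(Δφ/2)+cosφ1·cosφ2·sin²(Δλ/2)=0.9394417808; c=2·atan2(√a, √(1-a))=2.644313094; dist=6371·c=16846.919 ≈ 16846.9 km; running total=16846.9 km
Leg 1 bearing: y=sinΔλ·cosφ2=-0.43507368, x=cosφ1·sinφ2-sinφ1·cosφ2·cosΔλ=0.19563890; θ=atan2(y, x)=-65.7881° <0 so +360° → 294.2119° ≈ 294.2°
Leg 2: φ1=-0.1080516, φ2=-0.6033865, Δφ=-0.4953349, Δλ=-2.8829471 rad; a=sin²(Δφ/2)+cosφ1·cosφ2·sin²(Δλ/2)=0.8650971430; c=2·atan2(√a, √(1-a))=2.389402594; dist=6371·c=15222.884 ≈ 15222.9 km; running total=32069.8 km
Leg 2 bearing: y=sinΔλ·cosφ2=-0.21060697, x=cosφ1·sinφ2-sinφ1·cosφ2·cosΔλ=-0.64997001; θ=atan2(y, x)=-162.0463° <0 so +360° → 197.9537° ≈ 198.0°
Leg 3: φ1=-0.6033865, φ2=0.1134796, Δφ=0.7168661, Δλ=1.0776029 rad; a=sin²(Δφ/2)+cosφ1·cosφ2·sin²(Δλ/2)=0.3384606023; c=2·atan2(√a, √(1-a))=1.241815377; dist=6371·c=7911.606 ≈ 7911.6 km; running total=39981.4 km
Leg 3 bearing: y=sinΔλ·cosφ2=0.87516009, x=cosφ1·sinφ2-sinφ1·cosφ2·cosΔλ=0.36015957; θ=atan2(y, x)=67.6311° ≈ 67.6°
Leg 4: φ1=0.1134796, φ2=0.6959815, Δφ=0.5825019, Δλ=1.9727980 rad; a=sin²(Δφ/2)+cosφ1·cosφ2·sin²(Δλ/2)=0.6128661035; c=2·atan2(√a, √(1-a))=1.798490904; dist=6371·c=11458.186 ≈ 11458.2 km; running total=51439.6 km
Leg 4 bearing: y=sinΔλ·cosφ2=0.70624545, x=cosφ1·sinφ2-sinφ1·cosφ2·cosΔλ=0.67101590; θ=atan2(y, x)=46.4653° ≈ 46.5°
Leg 5: φ1=0.6959815, φ2=-0.2102022, Δφ=-0.9061837, Δλ=-3.3770795 rad; a=sin²(Δφ/2)+cosφ1·cosφ2·sin²(Δλ/2)=0.9317986732; c=2·atan2(√a, √(1-a))=2.613157997; dist=6371·c=16648.430 ≈ 16648.4 km; running total=68088.0 km
Leg 5 bearing: y=sinΔλ·cosφ2=0.22818079, x=cosφ1·sinφ2-sinφ1·cosφ2·cosΔλ=0.44959220; θ=atan2(y, x)=26.9091° ≈ 26.9°
Leg 6: φ1=-0.2102022, φ2=0.7106963, Δφ=0.9208985, Δλ=0.0528224 rad; a=sin²(Δφ/2)+cosφ1·cosφ2·sin²(Δλ/2)=0.1979644083; c=2·atan2(√a, √(1-a))=0.922196468; dist=6371·c=5875.314 ≈ 5875.3 km; running total=73963.3 km
Leg 6 bearing: y=sinΔλ·cosφ2=0.04001589, x=cosφ1·sinφ2-sinφ1·cosφ2·cosΔλ=0.79592508; θ=atan2(y, x)=2.8782° ≈ 2.9°
Leg 7: φ1=0.7106963, φ2=0.2554167, Δφ=-0.4552796, Δλ=3.4045143 rad; a=sin²(Δφ/2)+cosφ1·cosφ2·sin²(Δλ/2)=0.7716504170; c=2·atan2(√a, √(1-a))=2.145160183; dist=6371·c=13666.816 ≈ 13666.8 km; running total=87630.1 km
Leg 7 bearing: y=sinΔλ·cosφ2=-0.25147114, x=cosφ1·sinφ2-sinφ1·cosφ2·cosΔλ=0.80099093; θ=atan2(y, x)=-17.4297° <0 so +360° → 342.5703° ≈ 342.6°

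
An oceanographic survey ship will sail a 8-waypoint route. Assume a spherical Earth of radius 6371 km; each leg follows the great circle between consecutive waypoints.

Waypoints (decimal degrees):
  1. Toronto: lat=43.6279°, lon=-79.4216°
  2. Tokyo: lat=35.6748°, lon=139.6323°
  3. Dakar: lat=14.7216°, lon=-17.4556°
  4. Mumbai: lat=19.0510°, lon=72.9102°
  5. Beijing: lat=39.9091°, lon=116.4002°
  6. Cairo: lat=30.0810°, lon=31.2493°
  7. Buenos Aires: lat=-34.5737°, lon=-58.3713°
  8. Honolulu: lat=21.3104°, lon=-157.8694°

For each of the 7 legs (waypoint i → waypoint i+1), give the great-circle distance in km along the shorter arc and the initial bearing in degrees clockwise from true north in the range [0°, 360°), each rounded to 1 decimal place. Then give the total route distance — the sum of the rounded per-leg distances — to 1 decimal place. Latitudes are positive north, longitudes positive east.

Leg 1: φ1=0.7614505, φ2=0.6226427, Δφ=-0.1388078, Δλ=3.8232118 rad; a=sin²(Δφ/2)+cosφ1·cosφ2·sin²(Δλ/2)=0.5271168024; c=2·atan2(√a, √(1-a))=1.625056553; dist=6371·c=10353.235 ≈ 10353.2 km; running total=10353.2 km
Leg 1 bearing: y=sinΔλ·cosφ2=-0.51181586, x=cosφ1·sinφ2-sinφ1·cosφ2·cosΔλ=0.85738162; θ=atan2(y, x)=-30.8352° <0 so +360° → 329.1648° ≈ 329.2°
Leg 2: φ1=0.6226427, φ2=0.2569404, Δφ=-0.3657023, Δλ=-2.7417011 rad; a=sin²(Δφ/2)+cosφ1·cosφ2·sin²(Δλ/2)=0.7877426760; c=2·atan2(√a, √(1-a))=2.183993827; dist=6371·c=13914.225 ≈ 13914.2 km; running total=24267.4 km
Leg 2 bearing: y=sinΔλ·cosφ2=-0.37653794, x=cosφ1·sinφ2-sinφ1·cosφ2·cosΔλ=0.72597230; θ=atan2(y, x)=-27.4143° <0 so +360° → 332.5857° ≈ 332.6°
Leg 3: φ1=0.2569404, φ2=0.3325027, Δφ=0.0755623, Δλ=1.5771807 rad; a=sin²(Δφ/2)+cosφ1·cosφ2·sin²(Δλ/2)=0.4614442605; c=2·atan2(√a, √(1-a))=1.493608223; dist=6371·c=9515.778 ≈ 9515.8 km; running total=33783.2 km
Leg 3 bearing: y=sinΔλ·cosφ2=0.94520914, x=cosφ1·sinφ2-sinφ1·cosφ2·cosΔλ=0.31722783; θ=atan2(y, x)=71.4474° ≈ 71.4°
Leg 4: φ1=0.3325027, φ2=0.6965452, Δφ=0.3640425, Δλ=0.7590437 rad; a=sin²(Δφ/2)+cosφ1·cosφ2·sin²(Δλ/2)=0.1322825522; c=2·atan2(√a, √(1-a))=0.744488047; dist=6371·c=4743.133 ≈ 4743.1 km; running total=38526.3 km
Leg 4 bearing: y=sinΔλ·cosφ2=0.52791439, x=cosφ1·sinφ2-sinφ1·cosφ2·cosΔλ=0.42478455; θ=atan2(y, x)=51.1782° ≈ 51.2°
Leg 5: φ1=0.6965452, φ2=0.5250125, Δφ=-0.1715327, Δλ=-1.4861636 rad; a=sin²(Δφ/2)+cosφ1·cosφ2·sin²(Δλ/2)=0.3111604277; c=2·atan2(√a, √(1-a))=1.183507811; dist=6371·c=7540.128 ≈ 7540.1 km; running total=46066.4 km
Leg 5 bearing: y=sinΔλ·cosφ2=-0.86222052, x=cosφ1·sinφ2-sinφ1·cosφ2·cosΔλ=0.33754146; θ=atan2(y, x)=-68.6207° <0 so +360° → 291.3793° ≈ 291.4°
Leg 6: φ1=0.5250125, φ2=-0.6034249, Δφ=-1.1284374, Δλ=-1.5641745 rad; a=sin²(Δφ/2)+cosφ1·cosφ2·sin²(Δλ/2)=0.6398547071; c=2·atan2(√a, √(1-a))=1.854287756; dist=6371·c=11813.667 ≈ 11813.7 km; running total=57880.1 km
Leg 6 bearing: y=sinΔλ·cosφ2=-0.82337888, x=cosφ1·sinφ2-sinφ1·cosφ2·cosΔλ=-0.49377106; θ=atan2(y, x)=-120.9506° <0 so +360° → 239.0494° ≈ 239.0°
Leg 7: φ1=-0.6034249, φ2=0.3719366, Δφ=0.9753615, Δλ=-1.7365694 rad; a=sin²(Δφ/2)+cosφ1·cosφ2·sin²(Δλ/2)=0.6664055655; c=2·atan2(√a, √(1-a))=1.910079411; dist=6371·c=12169.116 ≈ 12169.1 km; running total=70049.2 km
Leg 7 bearing: y=sinΔλ·cosφ2=-0.91885370, x=cosφ1·sinφ2-sinφ1·cosφ2·cosΔλ=0.21200150; θ=atan2(y, x)=-77.0078° <0 so +360° → 282.9922° ≈ 283.0°

Leg 1: dist=10353.2 km, bearing=329.2°
Leg 2: dist=13914.2 km, bearing=332.6°
Leg 3: dist=9515.8 km, bearing=71.4°
Leg 4: dist=4743.1 km, bearing=51.2°
Leg 5: dist=7540.1 km, bearing=291.4°
Leg 6: dist=11813.7 km, bearing=239.0°
Leg 7: dist=12169.1 km, bearing=283.0°
Total: 70049.2 km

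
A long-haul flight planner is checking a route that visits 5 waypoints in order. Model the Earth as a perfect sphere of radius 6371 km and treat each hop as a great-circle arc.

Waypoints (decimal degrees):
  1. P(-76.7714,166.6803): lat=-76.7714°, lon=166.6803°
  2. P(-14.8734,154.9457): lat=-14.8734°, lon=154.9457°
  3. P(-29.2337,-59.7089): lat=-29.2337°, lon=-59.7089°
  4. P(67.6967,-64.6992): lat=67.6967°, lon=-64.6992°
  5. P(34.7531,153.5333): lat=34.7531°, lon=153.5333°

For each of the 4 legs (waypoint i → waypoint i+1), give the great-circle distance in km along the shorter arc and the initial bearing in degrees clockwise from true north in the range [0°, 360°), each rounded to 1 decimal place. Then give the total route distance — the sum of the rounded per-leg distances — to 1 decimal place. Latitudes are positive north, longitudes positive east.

Leg 1: φ1=-1.3399137, φ2=-0.2595898, Δφ=1.0803239, Δλ=-0.2048074 rad; a=sin²(Δφ/2)+cosφ1·cosφ2·sin²(Δλ/2)=0.2667898681; c=2·atan2(√a, √(1-a))=1.085556784; dist=6371·c=6916.082 ≈ 6916.1 km; running total=6916.1 km
Leg 1 bearing: y=sinΔλ·cosφ2=-0.19656447, x=cosφ1·sinφ2-sinφ1·cosφ2·cosΔλ=0.86244684; θ=atan2(y, x)=-12.8392° <0 so +360° → 347.1608° ≈ 347.2°
Leg 2: φ1=-0.2595898, φ2=-0.5102243, Δφ=-0.2506345, Δλ=-3.7464295 rad; a=sin²(Δφ/2)+cosφ1·cosφ2·sin²(Δλ/2)=0.7842084923; c=2·atan2(√a, √(1-a))=2.175376824; dist=6371·c=13859.326 ≈ 13859.3 km; running total=20775.4 km
Leg 2 bearing: y=sinΔλ·cosφ2=0.49620459, x=cosφ1·sinφ2-sinφ1·cosφ2·cosΔλ=-0.65626453; θ=atan2(y, x)=142.9069° ≈ 142.9°
Leg 3: φ1=-0.5102243, φ2=1.1815303, Δφ=1.6917546, Δλ=-0.0870972 rad; a=sin²(Δφ/2)+cosφ1·cosφ2·sin²(Δλ/2)=0.5609594457; c=2·atan2(√a, √(1-a))=1.693019295; dist=6371·c=10786.226 ≈ 10786.2 km; running total=31561.6 km
Leg 3 bearing: y=sinΔλ·cosφ2=-0.03301242, x=cosφ1·sinφ2-sinφ1·cosφ2·cosΔλ=0.99199091; θ=atan2(y, x)=-1.9060° <0 so +360° → 358.0940° ≈ 358.1°
Leg 4: φ1=1.1815303, φ2=0.6065560, Δφ=-0.5749743, Δλ=3.8088757 rad; a=sin²(Δφ/2)+cosφ1·cosφ2·sin²(Δλ/2)=0.3587671238; c=2·atan2(√a, √(1-a))=1.284432760; dist=6371·c=8183.121 ≈ 8183.1 km; running total=39744.7 km
Leg 4 bearing: y=sinΔλ·cosφ2=-0.50846046, x=cosφ1·sinφ2-sinφ1·cosφ2·cosΔλ=0.81343781; θ=atan2(y, x)=-32.0085° <0 so +360° → 327.9915° ≈ 328.0°

Leg 1: dist=6916.1 km, bearing=347.2°
Leg 2: dist=13859.3 km, bearing=142.9°
Leg 3: dist=10786.2 km, bearing=358.1°
Leg 4: dist=8183.1 km, bearing=328.0°
Total: 39744.7 km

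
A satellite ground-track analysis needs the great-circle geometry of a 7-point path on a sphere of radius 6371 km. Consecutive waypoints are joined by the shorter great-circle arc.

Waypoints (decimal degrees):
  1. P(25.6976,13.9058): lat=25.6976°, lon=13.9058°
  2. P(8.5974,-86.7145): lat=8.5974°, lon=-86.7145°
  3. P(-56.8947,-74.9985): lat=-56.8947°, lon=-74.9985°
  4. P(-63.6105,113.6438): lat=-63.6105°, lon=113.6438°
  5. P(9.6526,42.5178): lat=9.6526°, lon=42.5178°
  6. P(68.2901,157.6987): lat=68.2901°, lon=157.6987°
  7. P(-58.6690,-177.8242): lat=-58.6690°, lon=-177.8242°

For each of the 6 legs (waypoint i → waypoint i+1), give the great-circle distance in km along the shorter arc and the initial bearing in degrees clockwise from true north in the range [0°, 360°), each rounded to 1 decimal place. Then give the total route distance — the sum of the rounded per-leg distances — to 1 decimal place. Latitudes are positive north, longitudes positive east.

Leg 1: dist=10641.8 km, bearing=282.4°
Leg 2: dist=7360.9 km, bearing=173.0°
Leg 3: dist=6595.1 km, bearing=184.5°
Leg 4: dist=10061.4 km, bearing=291.1°
Leg 5: dist=10003.6 km, bearing=19.6°
Leg 6: dist=14256.2 km, bearing=164.1°
Total: 58919.0 km

Leg 1: φ1=0.4485077, φ2=0.1500529, Δφ=-0.2984548, Δλ=-1.7561555 rad; a=sin²(Δφ/2)+cosφ1·cosφ2·sin²(Δλ/2)=0.5496915500; c=2·atan2(√a, √(1-a))=1.670343759; dist=6371·c=10641.760 ≈ 10641.8 km; running total=10641.8 km
Leg 1 bearing: y=sinΔλ·cosφ2=-0.97182576, x=cosφ1·sinφ2-sinφ1·cosφ2·cosΔλ=0.21372338; θ=atan2(y, x)=-77.5970° <0 so +360° → 282.4030° ≈ 282.4°
Leg 2: φ1=0.1500529, φ2=-0.9929998, Δφ=-1.1430528, Δλ=0.2044828 rad; a=sin²(Δφ/2)+cosφ1·cosφ2·sin²(Δλ/2)=0.2982162275; c=2·atan2(√a, √(1-a))=1.155383648; dist=6371·c=7360.949 ≈ 7360.9 km; running total=18002.7 km
Leg 2 bearing: y=sinΔλ·cosφ2=0.11090760, x=cosφ1·sinφ2-sinφ1·cosφ2·cosΔλ=-0.90820303; θ=atan2(y, x)=173.0376° ≈ 173.0°
Leg 3: φ1=-0.9929998, φ2=-1.1102127, Δφ=-0.1172128, Δλ=3.2924292 rad; a=sin²(Δφ/2)+cosφ1·cosφ2·sin²(Δλ/2)=0.2448135314; c=2·atan2(√a, √(1-a))=1.035177921; dist=6371·c=6595.119 ≈ 6595.1 km; running total=24597.8 km
Leg 3 bearing: y=sinΔλ·cosφ2=-0.06678856, x=cosφ1·sinφ2-sinφ1·cosφ2·cosΔλ=-0.85735567; θ=atan2(y, x)=-175.5456° <0 so +360° → 184.4544° ≈ 184.5°
Leg 4: φ1=-1.1102127, φ2=0.1684697, Δφ=1.2786823, Δλ=-1.2413829 rad; a=sin²(Δφ/2)+cosφ1·cosφ2·sin²(Δλ/2)=0.5042278087; c=2·atan2(√a, √(1-a))=1.579252045; dist=6371·c=10061.415 ≈ 10061.4 km; running total=34659.2 km
Leg 4 bearing: y=sinΔλ·cosφ2=-0.93283599, x=cosφ1·sinφ2-sinφ1·cosφ2·cosΔλ=0.36020206; θ=atan2(y, x)=-68.8866° <0 so +360° → 291.1134° ≈ 291.1°
Leg 5: φ1=0.1684697, φ2=1.1918871, Δφ=1.0234174, Δλ=2.0102859 rad; a=sin²(Δφ/2)+cosφ1·cosφ2·sin²(Δλ/2)=0.4996892705; c=2·atan2(√a, √(1-a))=1.570174868; dist=6371·c=10003.584 ≈ 10003.6 km; running total=44662.8 km
Leg 5 bearing: y=sinΔλ·cosφ2=0.33475461, x=cosφ1·sinφ2-sinφ1·cosφ2·cosΔλ=0.94230513; θ=atan2(y, x)=19.5576° ≈ 19.6°
Leg 6: φ1=1.1918871, φ2=-1.0239672, Δφ=-2.2158543, Δλ=-5.8559793 rad; a=sin²(Δφ/2)+cosφ1·cosφ2·sin²(Δλ/2)=0.8092656978; c=2·atan2(√a, √(1-a))=2.237668628; dist=6371·c=14256.187 ≈ 14256.2 km; running total=58919.0 km
Leg 6 bearing: y=sinΔλ·cosφ2=0.21544362, x=cosφ1·sinφ2-sinφ1·cosφ2·cosΔλ=-0.75564738; θ=atan2(y, x)=164.0865° ≈ 164.1°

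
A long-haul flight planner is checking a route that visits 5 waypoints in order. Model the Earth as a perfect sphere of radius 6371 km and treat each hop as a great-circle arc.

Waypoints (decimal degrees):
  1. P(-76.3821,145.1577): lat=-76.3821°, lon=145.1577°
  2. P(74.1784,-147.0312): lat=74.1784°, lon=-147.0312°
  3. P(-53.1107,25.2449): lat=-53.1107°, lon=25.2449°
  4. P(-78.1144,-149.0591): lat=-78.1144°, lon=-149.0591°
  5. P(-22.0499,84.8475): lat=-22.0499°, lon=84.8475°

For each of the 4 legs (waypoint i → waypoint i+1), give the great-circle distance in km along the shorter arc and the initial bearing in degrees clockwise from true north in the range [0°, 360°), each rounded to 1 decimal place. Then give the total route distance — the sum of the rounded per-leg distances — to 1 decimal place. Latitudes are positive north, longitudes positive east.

Leg 1: φ1=-1.3331191, φ2=1.2946573, Δφ=2.6277764, Δλ=-5.0996583 rad; a=sin²(Δφ/2)+cosφ1·cosφ2·sin²(Δλ/2)=0.9554123622; c=2·atan2(√a, √(1-a))=2.716073917; dist=6371·c=17304.107 ≈ 17304.1 km; running total=17304.1 km
Leg 1 bearing: y=sinΔλ·cosφ2=0.25245206, x=cosφ1·sinφ2-sinφ1·cosφ2·cosΔλ=0.32659804; θ=atan2(y, x)=37.7031° ≈ 37.7°
Leg 2: φ1=1.2946573, φ2=-0.9269566, Δφ=-2.2216139, Δλ=3.0067852 rad; a=sin²(Δφ/2)+cosφ1·cosφ2·sin²(Δλ/2)=0.9658357422; c=2·atan2(√a, √(1-a))=2.769783175; dist=6371·c=17646.289 ≈ 17646.3 km; running total=34950.4 km
Leg 2 bearing: y=sinΔλ·cosφ2=0.08067613, x=cosφ1·sinφ2-sinφ1·cosφ2·cosΔλ=0.35423101; θ=atan2(y, x)=12.8303° ≈ 12.8°
Leg 3: φ1=-0.9269566, φ2=-1.3633535, Δφ=-0.4363969, Δλ=-3.0421787 rad; a=sin²(Δφ/2)+cosφ1·cosφ2·sin²(Δλ/2)=0.1701852802; c=2·atan2(√a, √(1-a))=0.850470707; dist=6371·c=5418.349 ≈ 5418.3 km; running total=40368.7 km
Leg 3 bearing: y=sinΔλ·cosφ2=-0.02044141, x=cosφ1·sinφ2-sinφ1·cosφ2·cosΔλ=-0.75131295; θ=atan2(y, x)=-178.4415° <0 so +360° → 181.5585° ≈ 181.6°
Leg 4: φ1=-1.3633535, φ2=-0.3848434, Δφ=0.9785101, Δλ=4.0824403 rad; a=sin²(Δφ/2)+cosφ1·cosφ2·sin²(Δλ/2)=0.3725454259; c=2·atan2(√a, √(1-a))=1.313042580; dist=6371·c=8365.394 ≈ 8365.4 km; running total=48734.1 km
Leg 4 bearing: y=sinΔλ·cosφ2=-0.74895418, x=cosφ1·sinφ2-sinφ1·cosφ2·cosΔλ=-0.61162812; θ=atan2(y, x)=-129.2366° <0 so +360° → 230.7634° ≈ 230.8°

Leg 1: dist=17304.1 km, bearing=37.7°
Leg 2: dist=17646.3 km, bearing=12.8°
Leg 3: dist=5418.3 km, bearing=181.6°
Leg 4: dist=8365.4 km, bearing=230.8°
Total: 48734.1 km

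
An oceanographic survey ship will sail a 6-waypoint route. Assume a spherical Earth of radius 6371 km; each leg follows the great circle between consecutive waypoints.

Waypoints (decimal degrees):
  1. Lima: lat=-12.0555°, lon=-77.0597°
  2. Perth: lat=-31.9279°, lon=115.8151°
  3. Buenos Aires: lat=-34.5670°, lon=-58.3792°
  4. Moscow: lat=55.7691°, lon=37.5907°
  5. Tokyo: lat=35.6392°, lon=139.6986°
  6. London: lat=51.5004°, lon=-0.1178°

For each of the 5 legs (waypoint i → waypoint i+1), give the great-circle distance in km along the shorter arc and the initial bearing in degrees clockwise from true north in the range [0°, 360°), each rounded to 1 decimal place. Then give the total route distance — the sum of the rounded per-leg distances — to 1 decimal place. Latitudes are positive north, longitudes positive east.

Leg 1: dist=14935.8 km, bearing=195.3°
Leg 2: dist=12596.3 km, bearing=185.2°
Leg 3: dist=13471.2 km, bearing=40.8°
Leg 4: dist=7483.8 km, bearing=59.5°
Leg 5: dist=9564.4 km, bearing=336.3°
Total: 58051.5 km

Leg 1: φ1=-0.2104082, φ2=-0.5572470, Δφ=-0.3468388, Δλ=3.3663003 rad; a=sin²(Δφ/2)+cosφ1·cosφ2·sin²(Δλ/2)=0.8493371644; c=2·atan2(√a, √(1-a))=2.344339197; dist=6371·c=14935.785 ≈ 14935.8 km; running total=14935.8 km
Leg 1 bearing: y=sinΔλ·cosφ2=-0.18911168, x=cosφ1·sinφ2-sinφ1·cosφ2·cosΔλ=-0.68999345; θ=atan2(y, x)=-164.6729° <0 so +360° → 195.3271° ≈ 195.3°
Leg 2: φ1=-0.5572470, φ2=-0.6033080, Δφ=-0.0460610, Δλ=-3.0402641 rad; a=sin²(Δφ/2)+cosφ1·cosφ2·sin²(Δλ/2)=0.6976229354; c=2·atan2(√a, √(1-a))=1.977131828; dist=6371·c=12596.307 ≈ 12596.3 km; running total=27532.1 km
Leg 2 bearing: y=sinΔλ·cosφ2=-0.08329765, x=cosφ1·sinφ2-sinφ1·cosφ2·cosΔλ=-0.91479080; θ=atan2(y, x)=-174.7972° <0 so +360° → 185.2028° ≈ 185.2°
Leg 3: φ1=-0.6033080, φ2=0.9733544, Δφ=1.5766624, Δλ=1.6749907 rad; a=sin²(Δφ/2)+cosφ1·cosφ2·sin²(Δλ/2)=0.7586330845; c=2·atan2(√a, √(1-a))=2.114449800; dist=6371·c=13471.160 ≈ 13471.2 km; running total=41003.3 km
Leg 3 bearing: y=sinΔλ·cosφ2=0.55947856, x=cosφ1·sinφ2-sinφ1·cosφ2·cosΔλ=0.64762601; θ=atan2(y, x)=40.8235° ≈ 40.8°
Leg 4: φ1=0.9733544, φ2=0.6220214, Δφ=-0.3513330, Δλ=1.7821190 rad; a=sin²(Δφ/2)+cosφ1·cosφ2·sin²(Δλ/2)=0.3070734147; c=2·atan2(√a, √(1-a))=1.174663897; dist=6371·c=7483.784 ≈ 7483.8 km; running total=48487.1 km
Leg 4 bearing: y=sinΔλ·cosφ2=0.79462319, x=cosφ1·sinφ2-sinφ1·cosφ2·cosΔλ=0.46871240; θ=atan2(y, x)=59.4656° ≈ 59.5°
Leg 5: φ1=0.6220214, φ2=0.8988515, Δφ=0.2768302, Δλ=-2.4402565 rad; a=sin²(Δφ/2)+cosφ1·cosφ2·sin²(Δλ/2)=0.4652485346; c=2·atan2(√a, √(1-a))=1.501237317; dist=6371·c=9564.383 ≈ 9564.4 km; running total=58051.5 km
Leg 5 bearing: y=sinΔλ·cosφ2=-0.40166722, x=cosφ1·sinφ2-sinφ1·cosφ2·cosΔλ=0.91314445; θ=atan2(y, x)=-23.7434° <0 so +360° → 336.2566° ≈ 336.3°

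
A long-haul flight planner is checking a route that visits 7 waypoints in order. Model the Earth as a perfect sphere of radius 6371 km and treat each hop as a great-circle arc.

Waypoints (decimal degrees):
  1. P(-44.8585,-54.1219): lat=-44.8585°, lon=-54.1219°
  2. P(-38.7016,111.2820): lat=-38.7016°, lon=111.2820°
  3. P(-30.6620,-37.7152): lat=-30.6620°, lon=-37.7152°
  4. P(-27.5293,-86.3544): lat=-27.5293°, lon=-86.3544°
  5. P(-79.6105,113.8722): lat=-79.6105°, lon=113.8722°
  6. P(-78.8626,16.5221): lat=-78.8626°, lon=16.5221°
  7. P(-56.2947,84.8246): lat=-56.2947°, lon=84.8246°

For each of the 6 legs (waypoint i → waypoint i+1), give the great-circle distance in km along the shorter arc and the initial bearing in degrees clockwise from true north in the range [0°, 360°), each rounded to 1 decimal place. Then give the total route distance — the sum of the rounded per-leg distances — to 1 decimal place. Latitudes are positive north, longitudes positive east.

Leg 1: dist=10609.3 km, bearing=168.6°
Leg 2: dist=11660.4 km, bearing=207.3°
Leg 3: dist=4702.3 km, bearing=261.6°
Leg 4: dist=8035.8 km, bearing=183.8°
Leg 5: dist=1793.8 km, bearing=223.6°
Leg 6: dist=3463.1 km, bearing=85.5°
Total: 40264.7 km

Leg 1: φ1=-0.7829285, φ2=-0.6754703, Δφ=0.1074582, Δλ=2.8868427 rad; a=sin²(Δφ/2)+cosφ1·cosφ2·sin²(Δλ/2)=0.5471536351; c=2·atan2(√a, √(1-a))=1.665243952; dist=6371·c=10609.269 ≈ 10609.3 km; running total=10609.3 km
Leg 1 bearing: y=sinΔλ·cosφ2=0.19666678, x=cosφ1·sinφ2-sinφ1·cosφ2·cosΔλ=-0.97592434; θ=atan2(y, x)=168.6064° ≈ 168.6°
Leg 2: φ1=-0.6754703, φ2=-0.5351529, Δφ=0.1403175, Δλ=-2.6004917 rad; a=sin²(Δφ/2)+cosφ1·cosφ2·sin²(Δλ/2)=0.6282676018; c=2·atan2(√a, √(1-a))=1.830232054; dist=6371·c=11660.408 ≈ 11660.4 km; running total=22269.7 km
Leg 2 bearing: y=sinΔλ·cosφ2=-0.44306699, x=cosφ1·sinφ2-sinφ1·cosφ2·cosΔλ=-0.85900019; θ=atan2(y, x)=-152.7156° <0 so +360° → 207.2844° ≈ 207.3°
Leg 3: φ1=-0.5351529, φ2=-0.4804769, Δφ=0.0546759, Δλ=-0.8489142 rad; a=sin²(Δφ/2)+cosφ1·cosφ2·sin²(Δλ/2)=0.1301178203; c=2·atan2(√a, √(1-a))=0.738076240; dist=6371·c=4702.284 ≈ 4702.3 km; running total=26972.0 km
Leg 3 bearing: y=sinΔλ·cosφ2=-0.66558050, x=cosφ1·sinφ2-sinφ1·cosφ2·cosΔλ=-0.09874863; θ=atan2(y, x)=-98.4391° <0 so +360° → 261.5609° ≈ 261.6°
Leg 4: φ1=-0.4804769, φ2=-1.3894653, Δφ=-0.9089884, Δλ=3.4946134 rad; a=sin²(Δφ/2)+cosφ1·cosφ2·sin²(Δλ/2)=0.3477169838; c=2·atan2(√a, √(1-a))=1.261313544; dist=6371·c=8035.829 ≈ 8035.8 km; running total=35007.8 km
Leg 4 bearing: y=sinΔλ·cosφ2=-0.06234926, x=cosφ1·sinφ2-sinφ1·cosφ2·cosΔλ=-0.95044837; θ=atan2(y, x)=-176.2468° <0 so +360° → 183.7532° ≈ 183.8°
Leg 5: φ1=-1.3894653, φ2=-1.3764120, Δφ=0.0130533, Δλ=-1.6990798 rad; a=sin²(Δφ/2)+cosφ1·cosφ2·sin²(Δλ/2)=0.0196881842; c=2·atan2(√a, √(1-a))=0.281558282; dist=6371·c=1793.808 ≈ 1793.8 km; running total=36801.6 km
Leg 5 bearing: y=sinΔλ·cosφ2=-0.19157524, x=cosφ1·sinφ2-sinφ1·cosφ2·cosΔλ=-0.20124901; θ=atan2(y, x)=-136.4107° <0 so +360° → 223.5893° ≈ 223.6°
Leg 6: φ1=-1.3764120, φ2=-0.9825279, Δφ=0.3938842, Δλ=1.1921035 rad; a=sin²(Δφ/2)+cosφ1·cosφ2·sin²(Δλ/2)=0.0720679032; c=2·atan2(√a, √(1-a))=0.543576884; dist=6371·c=3463.128 ≈ 3463.1 km; running total=40264.7 km
Leg 6 bearing: y=sinΔλ·cosφ2=0.51560448, x=cosφ1·sinφ2-sinφ1·cosφ2·cosΔλ=0.04060171; θ=atan2(y, x)=85.4975° ≈ 85.5°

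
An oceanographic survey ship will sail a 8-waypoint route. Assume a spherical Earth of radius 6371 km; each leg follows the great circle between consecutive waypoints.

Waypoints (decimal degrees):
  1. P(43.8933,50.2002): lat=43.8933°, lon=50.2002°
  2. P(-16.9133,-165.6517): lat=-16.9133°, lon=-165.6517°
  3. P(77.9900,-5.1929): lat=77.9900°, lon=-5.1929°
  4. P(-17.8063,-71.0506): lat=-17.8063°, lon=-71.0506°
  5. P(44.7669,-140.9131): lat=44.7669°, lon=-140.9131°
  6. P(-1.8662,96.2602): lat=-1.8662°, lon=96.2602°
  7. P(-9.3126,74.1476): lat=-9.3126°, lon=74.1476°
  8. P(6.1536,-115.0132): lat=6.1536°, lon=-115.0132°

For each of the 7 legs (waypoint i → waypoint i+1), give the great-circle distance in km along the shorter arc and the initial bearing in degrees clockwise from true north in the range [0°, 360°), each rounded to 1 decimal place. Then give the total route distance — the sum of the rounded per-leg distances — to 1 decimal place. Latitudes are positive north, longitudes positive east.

Leg 1: dist=15513.0 km, bearing=59.7°
Leg 2: dist=13140.5 km, bearing=4.5°
Leg 3: dist=11408.2 km, bearing=242.9°
Leg 4: dist=9896.9 km, bearing=318.2°
Leg 5: dist=12682.3 km, bearing=293.1°
Leg 6: dist=2581.6 km, bearing=250.4°
Leg 7: dist=18946.5 km, bearing=108.5°
Total: 84169.0 km

Leg 1: φ1=0.7660826, φ2=-0.2951928, Δφ=-1.0612754, Δλ=-3.7673264 rad; a=sin²(Δφ/2)+cosφ1·cosφ2·sin²(Δλ/2)=0.8802675333; c=2·atan2(√a, √(1-a))=2.434933115; dist=6371·c=15512.959 ≈ 15513.0 km; running total=15513.0 km
Leg 1 bearing: y=sinΔλ·cosφ2=0.56035864, x=cosφ1·sinφ2-sinφ1·cosφ2·cosΔλ=0.32800093; θ=atan2(y, x)=59.6578° ≈ 59.7°
Leg 2: φ1=-0.2951928, φ2=1.3611823, Δφ=1.6563751, Δλ=2.8005344 rad; a=sin²(Δφ/2)+cosφ1·cosφ2·sin²(Δλ/2)=0.7360857392; c=2·atan2(√a, √(1-a))=2.062548856; dist=6371·c=13140.499 ≈ 13140.5 km; running total=28653.5 km
Leg 2 bearing: y=sinΔλ·cosφ2=0.06960036, x=cosφ1·sinφ2-sinφ1·cosφ2·cosΔλ=0.87875474; θ=atan2(y, x)=4.5286° ≈ 4.5°
Leg 3: φ1=1.3611823, φ2=-0.3107786, Δφ=-1.6719608, Δλ=-1.1494337 rad; a=sin²(Δφ/2)+cosφ1·cosφ2·sin²(Δλ/2)=0.6090384014; c=2·atan2(√a, √(1-a))=1.790639735; dist=6371·c=11408.166 ≈ 11408.2 km; running total=40061.7 km
Leg 3 bearing: y=sinΔλ·cosφ2=-0.86881831, x=cosφ1·sinφ2-sinφ1·cosφ2·cosΔλ=-0.44451913; θ=atan2(y, x)=-117.0959° <0 so +360° → 242.9041° ≈ 242.9°
Leg 4: φ1=-0.3107786, φ2=0.7813298, Δφ=1.0921084, Δλ=-1.2193306 rad; a=sin²(Δφ/2)+cosφ1·cosφ2·sin²(Δλ/2)=0.4913168977; c=2·atan2(√a, √(1-a))=1.553429249; dist=6371·c=9896.898 ≈ 9896.9 km; running total=49958.6 km
Leg 4 bearing: y=sinΔλ·cosφ2=-0.66657613, x=cosφ1·sinφ2-sinφ1·cosφ2·cosΔλ=0.74523464; θ=atan2(y, x)=-41.8111° <0 so +360° → 318.1889° ≈ 318.2°
Leg 5: φ1=0.7813298, φ2=-0.0325713, Δφ=-0.8139011, Δλ=4.1394550 rad; a=sin²(Δφ/2)+cosφ1·cosφ2·sin²(Δλ/2)=0.7038040650; c=2·atan2(√a, √(1-a))=1.990629511; dist=6371·c=12682.301 ≈ 12682.3 km; running total=62640.9 km
Leg 5 bearing: y=sinΔλ·cosφ2=-0.83986837, x=cosφ1·sinφ2-sinφ1·cosφ2·cosΔλ=0.35843651; θ=atan2(y, x)=-66.8883° <0 so +360° → 293.1117° ≈ 293.1°
Leg 6: φ1=-0.0325713, φ2=-0.1625355, Δφ=-0.1299642, Δλ=-0.3859377 rad; a=sin²(Δφ/2)+cosφ1·cosφ2·sin²(Δλ/2)=0.0404898312; c=2·atan2(√a, √(1-a))=0.405208212; dist=6371·c=2581.582 ≈ 2581.6 km; running total=65222.5 km
Leg 6 bearing: y=sinΔλ·cosφ2=-0.37146675, x=cosφ1·sinφ2-sinφ1·cosφ2·cosΔλ=-0.13196240; θ=atan2(y, x)=-109.5574° <0 so +360° → 250.4426° ≈ 250.4°
Leg 7: φ1=-0.1625355, φ2=0.1074006, Δφ=0.2699361, Δλ=-3.3014788 rad; a=sin²(Δφ/2)+cosφ1·cosφ2·sin²(Δλ/2)=0.9929832494; c=2·atan2(√a, √(1-a))=2.973864017; dist=6371·c=18946.488 ≈ 18946.5 km; running total=84169.0 km
Leg 7 bearing: y=sinΔλ·cosφ2=0.15828845, x=cosφ1·sinφ2-sinφ1·cosφ2·cosΔλ=-0.05305496; θ=atan2(y, x)=108.5301° ≈ 108.5°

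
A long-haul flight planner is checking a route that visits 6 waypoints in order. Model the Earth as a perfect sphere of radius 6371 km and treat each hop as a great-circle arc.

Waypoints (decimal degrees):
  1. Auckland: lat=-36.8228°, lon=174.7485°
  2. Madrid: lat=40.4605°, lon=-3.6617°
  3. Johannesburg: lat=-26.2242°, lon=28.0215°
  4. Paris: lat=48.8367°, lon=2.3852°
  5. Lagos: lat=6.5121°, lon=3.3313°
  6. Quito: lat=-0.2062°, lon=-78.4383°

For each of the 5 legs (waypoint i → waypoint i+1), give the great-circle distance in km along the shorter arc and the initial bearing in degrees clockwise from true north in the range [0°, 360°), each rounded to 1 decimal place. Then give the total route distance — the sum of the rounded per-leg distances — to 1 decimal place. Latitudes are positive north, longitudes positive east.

Leg 1: dist=19587.7 km, bearing=341.6°
Leg 2: dist=8105.9 km, bearing=150.5°
Leg 3: dist=8726.9 km, bearing=343.1°
Leg 4: dist=4707.1 km, bearing=178.6°
Leg 5: dist=9100.9 km, bearing=268.9°
Total: 50228.5 km

Leg 1: φ1=-0.6426791, φ2=0.7061689, Δφ=1.3488480, Δλ=-3.1138454 rad; a=sin²(Δφ/2)+cosφ1·cosφ2·sin²(Δλ/2)=0.9988753761; c=2·atan2(√a, √(1-a))=3.074509250; dist=6371·c=19587.698 ≈ 19587.7 km; running total=19587.7 km
Leg 1 bearing: y=sinΔλ·cosφ2=-0.02110888, x=cosφ1·sinφ2-sinφ1·cosφ2·cosΔλ=0.06362273; θ=atan2(y, x)=-18.3549° <0 so +360° → 341.6451° ≈ 341.6°
Leg 2: φ1=0.7061689, φ2=-0.4576986, Δφ=-1.1638676, Δλ=0.5529762 rad; a=sin²(Δφ/2)+cosφ1·cosφ2·sin²(Δλ/2)=0.3529657686; c=2·atan2(√a, √(1-a))=1.272315586; dist=6371·c=8105.923 ≈ 8105.9 km; running total=27693.6 km
Leg 2 bearing: y=sinΔλ·cosφ2=0.47116199, x=cosφ1·sinφ2-sinφ1·cosφ2·cosΔλ=-0.83158290; θ=atan2(y, x)=150.4648° ≈ 150.5°
Leg 3: φ1=-0.4576986, φ2=0.8523612, Δφ=1.3100598, Δλ=-0.4474378 rad; a=sin²(Δφ/2)+cosφ1·cosφ2·sin²(Δλ/2)=0.4001667149; c=2·atan2(√a, √(1-a))=1.369778700; dist=6371·c=8726.860 ≈ 8726.9 km; running total=36420.5 km
Leg 3 bearing: y=sinΔλ·cosφ2=-0.28477804, x=cosφ1·sinφ2-sinφ1·cosφ2·cosΔλ=0.93756852; θ=atan2(y, x)=-16.8957° <0 so +360° → 343.1043° ≈ 343.1°
Leg 4: φ1=0.8523612, φ2=0.1136576, Δφ=-0.7387036, Δλ=0.0165126 rad; a=sin²(Δφ/2)+cosφ1·cosφ2·sin²(Δλ/2)=0.1303735429; c=2·atan2(√a, √(1-a))=0.738836022; dist=6371·c=4707.124 ≈ 4707.1 km; running total=41127.6 km
Leg 4 bearing: y=sinΔλ·cosφ2=0.01640527, x=cosφ1·sinφ2-sinφ1·cosφ2·cosΔλ=-0.67322804; θ=atan2(y, x)=178.6041° ≈ 178.6°
Leg 5: φ1=0.1136576, φ2=-0.0035989, Δφ=-0.1172565, Δλ=-1.4271487 rad; a=sin²(Δφ/2)+cosφ1·cosφ2·sin²(Δλ/2)=0.4290893251; c=2·atan2(√a, √(1-a))=1.428495206; dist=6371·c=9100.943 ≈ 9100.9 km; running total=50228.5 km
Leg 5 bearing: y=sinΔλ·cosφ2=-0.98969401, x=cosφ1·sinφ2-sinφ1·cosφ2·cosΔλ=-0.01981107; θ=atan2(y, x)=-91.1468° <0 so +360° → 268.8532° ≈ 268.9°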